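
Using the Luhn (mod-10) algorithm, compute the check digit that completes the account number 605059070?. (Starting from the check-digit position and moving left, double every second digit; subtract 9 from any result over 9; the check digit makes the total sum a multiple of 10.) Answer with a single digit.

Partial digits right→left: 0 7 0 9 5 0 5 0 6
Double every second digit counting from the check-digit position (so the 1st, 3rd, 5th, ... of the partial from the right).
  doubled (with −9 where >9): 0 0 1 1 3 → sum 5
  kept as-is: 7 9 0 0 → sum 16
Total = 5 + 16 = 21.
Check digit = (10 − (21 mod 10)) mod 10 = 9.

9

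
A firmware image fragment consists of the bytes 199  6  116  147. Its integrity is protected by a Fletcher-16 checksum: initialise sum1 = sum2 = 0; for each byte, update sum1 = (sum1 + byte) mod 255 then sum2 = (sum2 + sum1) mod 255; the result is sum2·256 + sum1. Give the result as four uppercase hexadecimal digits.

ADD5

Running sums (mod 255):
  after byte 0 (199): sum1=199, sum2=199
  after byte 1 (6): sum1=205, sum2=149
  after byte 2 (116): sum1=66, sum2=215
  after byte 3 (147): sum1=213, sum2=173
Checksum = sum2·256 + sum1 = 173·256 + 213 = 44501 = 0xADD5.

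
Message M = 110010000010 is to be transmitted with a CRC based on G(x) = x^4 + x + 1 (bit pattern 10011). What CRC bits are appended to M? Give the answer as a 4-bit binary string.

Append 4 zeros: 1100100000100000. Divide by 10011 (XOR where the leading bit is 1):
  pos 0: 11001 XOR 10011 = 01010
  pos 1: 10100 XOR 10011 = 00111
  pos 3: 11100 XOR 10011 = 01111
  pos 4: 11110 XOR 10011 = 01101
  pos 5: 11010 XOR 10011 = 01001
  pos 6: 10011 XOR 10011 = 00000
Remainder (last 4 bits) = 0000. This is the CRC / FCS.

0000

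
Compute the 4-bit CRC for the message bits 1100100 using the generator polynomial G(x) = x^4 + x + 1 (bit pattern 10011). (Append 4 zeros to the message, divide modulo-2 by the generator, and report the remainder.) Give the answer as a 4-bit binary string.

0001

Append 4 zeros: 11001000000. Divide by 10011 (XOR where the leading bit is 1):
  pos 0: 11001 XOR 10011 = 01010
  pos 1: 10100 XOR 10011 = 00111
  pos 3: 11100 XOR 10011 = 01111
  pos 4: 11110 XOR 10011 = 01101
  pos 5: 11010 XOR 10011 = 01001
  pos 6: 10010 XOR 10011 = 00001
Remainder (last 4 bits) = 0001. This is the CRC / FCS.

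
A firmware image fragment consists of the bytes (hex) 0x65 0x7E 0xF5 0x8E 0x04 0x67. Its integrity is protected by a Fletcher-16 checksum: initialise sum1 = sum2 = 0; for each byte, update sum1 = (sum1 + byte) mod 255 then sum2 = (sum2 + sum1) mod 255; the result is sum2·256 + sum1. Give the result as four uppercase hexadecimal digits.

Running sums (mod 255):
  after byte 0 (0x65): sum1=101, sum2=101
  after byte 1 (0x7E): sum1=227, sum2=73
  after byte 2 (0xF5): sum1=217, sum2=35
  after byte 3 (0x8E): sum1=104, sum2=139
  after byte 4 (0x04): sum1=108, sum2=247
  after byte 5 (0x67): sum1=211, sum2=203
Checksum = sum2·256 + sum1 = 203·256 + 211 = 52179 = 0xCBD3.

CBD3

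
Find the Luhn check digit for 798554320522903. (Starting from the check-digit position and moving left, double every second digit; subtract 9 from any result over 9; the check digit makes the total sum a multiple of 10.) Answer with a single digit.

5

Partial digits right→left: 3 0 9 2 2 5 0 2 3 4 5 5 8 9 7
Double every second digit counting from the check-digit position (so the 1st, 3rd, 5th, ... of the partial from the right).
  doubled (with −9 where >9): 6 9 4 0 6 1 7 5 → sum 38
  kept as-is: 0 2 5 2 4 5 9 → sum 27
Total = 38 + 27 = 65.
Check digit = (10 − (65 mod 10)) mod 10 = 5.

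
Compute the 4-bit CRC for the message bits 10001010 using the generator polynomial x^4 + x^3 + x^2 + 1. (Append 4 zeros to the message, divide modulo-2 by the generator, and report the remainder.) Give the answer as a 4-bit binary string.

Append 4 zeros: 100010100000. Divide by 11101 (XOR where the leading bit is 1):
  pos 0: 10001 XOR 11101 = 01100
  pos 1: 11000 XOR 11101 = 00101
  pos 3: 10110 XOR 11101 = 01011
  pos 4: 10110 XOR 11101 = 01011
  pos 5: 10110 XOR 11101 = 01011
  pos 6: 10110 XOR 11101 = 01011
  pos 7: 10110 XOR 11101 = 01011
Remainder (last 4 bits) = 1011. This is the CRC / FCS.

1011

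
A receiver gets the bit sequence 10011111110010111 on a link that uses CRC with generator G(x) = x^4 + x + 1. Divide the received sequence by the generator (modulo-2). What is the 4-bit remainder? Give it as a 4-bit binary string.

1001

Modulo-2 division of 10011111110010111 by 10011:
  pos 0: 10011 XOR 10011 = 00000
  pos 5: 11111 XOR 10011 = 01100
  pos 6: 11000 XOR 10011 = 01011
  pos 7: 10110 XOR 10011 = 00101
  pos 9: 10110 XOR 10011 = 00101
  pos 11: 10111 XOR 10011 = 00100
Remainder = 1001 (nonzero — an error is detected).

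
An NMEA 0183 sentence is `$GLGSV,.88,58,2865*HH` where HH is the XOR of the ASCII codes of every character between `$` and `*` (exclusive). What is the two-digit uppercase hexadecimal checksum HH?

XOR the ASCII codes of the payload characters:
  'G' = 0x47 → acc = 0x47
  'L' = 0x4C → acc = 0x0B
  'G' = 0x47 → acc = 0x4C
  'S' = 0x53 → acc = 0x1F
  'V' = 0x56 → acc = 0x49
  ',' = 0x2C → acc = 0x65
  '.' = 0x2E → acc = 0x4B
  '8' = 0x38 → acc = 0x73
  '8' = 0x38 → acc = 0x4B
  ',' = 0x2C → acc = 0x67
  '5' = 0x35 → acc = 0x52
  '8' = 0x38 → acc = 0x6A
  ',' = 0x2C → acc = 0x46
  '2' = 0x32 → acc = 0x74
  '8' = 0x38 → acc = 0x4C
  '6' = 0x36 → acc = 0x7A
  '5' = 0x35 → acc = 0x4F
Checksum = 0x4F.

4F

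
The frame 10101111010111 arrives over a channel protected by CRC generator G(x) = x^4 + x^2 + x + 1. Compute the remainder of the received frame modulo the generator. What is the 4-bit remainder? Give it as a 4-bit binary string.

0000

Modulo-2 division of 10101111010111 by 10111:
  pos 0: 10101 XOR 10111 = 00010
  pos 3: 10111 XOR 10111 = 00000
  pos 9: 10111 XOR 10111 = 00000
Remainder = 0000 (zero — the frame passes the CRC check).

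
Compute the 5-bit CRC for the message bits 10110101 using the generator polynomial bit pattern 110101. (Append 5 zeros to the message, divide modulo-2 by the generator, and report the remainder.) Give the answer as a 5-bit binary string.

11100

Append 5 zeros: 1011010100000. Divide by 110101 (XOR where the leading bit is 1):
  pos 0: 101101 XOR 110101 = 011000
  pos 1: 110000 XOR 110101 = 000101
  pos 4: 101100 XOR 110101 = 011001
  pos 5: 110010 XOR 110101 = 000111
Remainder (last 5 bits) = 11100. This is the CRC / FCS.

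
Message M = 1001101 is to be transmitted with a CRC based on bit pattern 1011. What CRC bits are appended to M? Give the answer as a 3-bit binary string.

Append 3 zeros: 1001101000. Divide by 1011 (XOR where the leading bit is 1):
  pos 0: 1001 XOR 1011 = 0010
  pos 2: 1010 XOR 1011 = 0001
  pos 5: 1100 XOR 1011 = 0111
  pos 6: 1110 XOR 1011 = 0101
Remainder (last 3 bits) = 101. This is the CRC / FCS.

101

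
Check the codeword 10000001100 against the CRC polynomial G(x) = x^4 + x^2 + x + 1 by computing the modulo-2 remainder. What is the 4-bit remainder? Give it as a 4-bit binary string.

0100

Modulo-2 division of 10000001100 by 10111:
  pos 0: 10000 XOR 10111 = 00111
  pos 2: 11100 XOR 10111 = 01011
  pos 3: 10111 XOR 10111 = 00000
Remainder = 0100 (nonzero — an error is detected).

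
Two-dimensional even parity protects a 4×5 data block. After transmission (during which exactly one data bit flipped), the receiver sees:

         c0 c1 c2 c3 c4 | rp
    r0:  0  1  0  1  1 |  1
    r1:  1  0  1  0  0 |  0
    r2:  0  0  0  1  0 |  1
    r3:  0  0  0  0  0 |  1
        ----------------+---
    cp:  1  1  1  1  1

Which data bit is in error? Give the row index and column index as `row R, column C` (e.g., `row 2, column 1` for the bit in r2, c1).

Recompute each row's even parity and compare to rp:
  r0: data parity 1, sent rp 1 → ok
  r1: data parity 0, sent rp 0 → ok
  r2: data parity 1, sent rp 1 → ok
  r3: data parity 0, sent rp 1 → mismatch
Recompute each column's even parity and compare to cp:
  c0: data parity 1, sent cp 1 → ok
  c1: data parity 1, sent cp 1 → ok
  c2: data parity 1, sent cp 1 → ok
  c3: data parity 0, sent cp 1 → mismatch
  c4: data parity 1, sent cp 1 → ok
Exactly one row (r3) and one column (c3) fail → the flipped bit is at their intersection.

row 3, column 3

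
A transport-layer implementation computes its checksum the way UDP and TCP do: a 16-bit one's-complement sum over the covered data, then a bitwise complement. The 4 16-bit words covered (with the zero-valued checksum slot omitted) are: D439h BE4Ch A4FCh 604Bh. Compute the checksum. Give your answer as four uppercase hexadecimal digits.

6831

One's-complement addition (fold any carry out of bit 15 back into bit 0):
  0xD439 + 0xBE4C = 0x19285 → wrap carry → 0x9286
  0x9286 + 0xA4FC = 0x13782 → wrap carry → 0x3783
  0x3783 + 0x604B = 0x097CE
One's-complement sum = 0x97CE.
Checksum = ~0x97CE & 0xFFFF = 0x6831.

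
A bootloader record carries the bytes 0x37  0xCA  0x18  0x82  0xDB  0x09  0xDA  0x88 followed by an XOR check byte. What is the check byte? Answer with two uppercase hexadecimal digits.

E7

XOR the bytes together:
  start with 0x37
  0x37 ⊕ 0xCA = 0xFD
  0xFD ⊕ 0x18 = 0xE5
  0xE5 ⊕ 0x82 = 0x67
  0x67 ⊕ 0xDB = 0xBC
  0xBC ⊕ 0x09 = 0xB5
  0xB5 ⊕ 0xDA = 0x6F
  0x6F ⊕ 0x88 = 0xE7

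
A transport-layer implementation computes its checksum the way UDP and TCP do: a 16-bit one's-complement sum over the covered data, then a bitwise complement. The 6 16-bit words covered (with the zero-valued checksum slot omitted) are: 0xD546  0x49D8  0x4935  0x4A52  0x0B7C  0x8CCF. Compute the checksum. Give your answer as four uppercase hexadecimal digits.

One's-complement addition (fold any carry out of bit 15 back into bit 0):
  0xD546 + 0x49D8 = 0x11F1E → wrap carry → 0x1F1F
  0x1F1F + 0x4935 = 0x06854
  0x6854 + 0x4A52 = 0x0B2A6
  0xB2A6 + 0x0B7C = 0x0BE22
  0xBE22 + 0x8CCF = 0x14AF1 → wrap carry → 0x4AF2
One's-complement sum = 0x4AF2.
Checksum = ~0x4AF2 & 0xFFFF = 0xB50D.

B50D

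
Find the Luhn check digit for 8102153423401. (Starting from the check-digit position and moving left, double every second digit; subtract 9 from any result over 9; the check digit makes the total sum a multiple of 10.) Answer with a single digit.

Partial digits right→left: 1 0 4 3 2 4 3 5 1 2 0 1 8
Double every second digit counting from the check-digit position (so the 1st, 3rd, 5th, ... of the partial from the right).
  doubled (with −9 where >9): 2 8 4 6 2 0 7 → sum 29
  kept as-is: 0 3 4 5 2 1 → sum 15
Total = 29 + 15 = 44.
Check digit = (10 − (44 mod 10)) mod 10 = 6.

6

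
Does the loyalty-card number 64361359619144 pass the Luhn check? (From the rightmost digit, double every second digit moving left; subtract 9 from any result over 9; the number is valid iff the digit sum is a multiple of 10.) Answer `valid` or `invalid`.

valid

From the right, keep odd positions and double even positions (subtract 9 from any doubled value over 9):
  doubled (positions 2,4,...): 8 9 3 1 2 6 3 → sum 32
  kept (positions 1,3,...): 4 1 1 9 3 6 4 → sum 28
Total = 60.
60 mod 10 = 0, so the number is valid.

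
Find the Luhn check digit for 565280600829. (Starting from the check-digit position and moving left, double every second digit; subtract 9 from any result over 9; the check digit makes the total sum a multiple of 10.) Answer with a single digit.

Partial digits right→left: 9 2 8 0 0 6 0 8 2 5 6 5
Double every second digit counting from the check-digit position (so the 1st, 3rd, 5th, ... of the partial from the right).
  doubled (with −9 where >9): 9 7 0 0 4 3 → sum 23
  kept as-is: 2 0 6 8 5 5 → sum 26
Total = 23 + 26 = 49.
Check digit = (10 − (49 mod 10)) mod 10 = 1.

1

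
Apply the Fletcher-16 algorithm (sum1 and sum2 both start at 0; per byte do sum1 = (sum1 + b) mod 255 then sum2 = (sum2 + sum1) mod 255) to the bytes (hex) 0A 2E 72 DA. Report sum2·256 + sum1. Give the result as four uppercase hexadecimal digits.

7285

Running sums (mod 255):
  after byte 0 (0A): sum1=10, sum2=10
  after byte 1 (2E): sum1=56, sum2=66
  after byte 2 (72): sum1=170, sum2=236
  after byte 3 (DA): sum1=133, sum2=114
Checksum = sum2·256 + sum1 = 114·256 + 133 = 29317 = 0x7285.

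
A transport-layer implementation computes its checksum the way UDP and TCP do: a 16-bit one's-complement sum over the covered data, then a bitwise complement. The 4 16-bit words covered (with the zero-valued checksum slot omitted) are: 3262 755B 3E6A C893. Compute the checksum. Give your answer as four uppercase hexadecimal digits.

5144

One's-complement addition (fold any carry out of bit 15 back into bit 0):
  0x3262 + 0x755B = 0x0A7BD
  0xA7BD + 0x3E6A = 0x0E627
  0xE627 + 0xC893 = 0x1AEBA → wrap carry → 0xAEBB
One's-complement sum = 0xAEBB.
Checksum = ~0xAEBB & 0xFFFF = 0x5144.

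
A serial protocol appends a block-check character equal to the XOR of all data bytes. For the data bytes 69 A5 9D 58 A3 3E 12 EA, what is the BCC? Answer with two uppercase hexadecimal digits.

6C

XOR the bytes together:
  start with 0x69
  0x69 ⊕ 0xA5 = 0xCC
  0xCC ⊕ 0x9D = 0x51
  0x51 ⊕ 0x58 = 0x09
  0x09 ⊕ 0xA3 = 0xAA
  0xAA ⊕ 0x3E = 0x94
  0x94 ⊕ 0x12 = 0x86
  0x86 ⊕ 0xEA = 0x6C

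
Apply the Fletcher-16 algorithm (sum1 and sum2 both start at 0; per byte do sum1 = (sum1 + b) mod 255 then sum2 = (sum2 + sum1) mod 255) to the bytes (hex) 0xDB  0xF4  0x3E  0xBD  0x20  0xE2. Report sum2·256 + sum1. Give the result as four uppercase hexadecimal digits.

45CF

Running sums (mod 255):
  after byte 0 (0xDB): sum1=219, sum2=219
  after byte 1 (0xF4): sum1=208, sum2=172
  after byte 2 (0x3E): sum1=15, sum2=187
  after byte 3 (0xBD): sum1=204, sum2=136
  after byte 4 (0x20): sum1=236, sum2=117
  after byte 5 (0xE2): sum1=207, sum2=69
Checksum = sum2·256 + sum1 = 69·256 + 207 = 17871 = 0x45CF.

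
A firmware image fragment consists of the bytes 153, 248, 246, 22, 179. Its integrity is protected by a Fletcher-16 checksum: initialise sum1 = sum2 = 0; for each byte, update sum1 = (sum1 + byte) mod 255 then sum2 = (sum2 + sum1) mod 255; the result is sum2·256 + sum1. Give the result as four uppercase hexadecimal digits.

A853

Running sums (mod 255):
  after byte 0 (153): sum1=153, sum2=153
  after byte 1 (248): sum1=146, sum2=44
  after byte 2 (246): sum1=137, sum2=181
  after byte 3 (22): sum1=159, sum2=85
  after byte 4 (179): sum1=83, sum2=168
Checksum = sum2·256 + sum1 = 168·256 + 83 = 43091 = 0xA853.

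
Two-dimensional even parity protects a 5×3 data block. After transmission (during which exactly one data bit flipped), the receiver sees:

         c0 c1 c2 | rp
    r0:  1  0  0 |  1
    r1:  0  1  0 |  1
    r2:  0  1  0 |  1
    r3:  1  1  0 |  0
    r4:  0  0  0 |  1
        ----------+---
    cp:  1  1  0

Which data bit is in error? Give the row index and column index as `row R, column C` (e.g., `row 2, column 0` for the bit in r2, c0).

row 4, column 0

Recompute each row's even parity and compare to rp:
  r0: data parity 1, sent rp 1 → ok
  r1: data parity 1, sent rp 1 → ok
  r2: data parity 1, sent rp 1 → ok
  r3: data parity 0, sent rp 0 → ok
  r4: data parity 0, sent rp 1 → mismatch
Recompute each column's even parity and compare to cp:
  c0: data parity 0, sent cp 1 → mismatch
  c1: data parity 1, sent cp 1 → ok
  c2: data parity 0, sent cp 0 → ok
Exactly one row (r4) and one column (c0) fail → the flipped bit is at their intersection.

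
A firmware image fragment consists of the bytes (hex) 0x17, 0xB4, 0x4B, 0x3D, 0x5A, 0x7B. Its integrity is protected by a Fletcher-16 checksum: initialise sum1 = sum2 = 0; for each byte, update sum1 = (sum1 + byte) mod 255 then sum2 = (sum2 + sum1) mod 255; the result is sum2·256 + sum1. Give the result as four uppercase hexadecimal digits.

272A

Running sums (mod 255):
  after byte 0 (0x17): sum1=23, sum2=23
  after byte 1 (0xB4): sum1=203, sum2=226
  after byte 2 (0x4B): sum1=23, sum2=249
  after byte 3 (0x3D): sum1=84, sum2=78
  after byte 4 (0x5A): sum1=174, sum2=252
  after byte 5 (0x7B): sum1=42, sum2=39
Checksum = sum2·256 + sum1 = 39·256 + 42 = 10026 = 0x272A.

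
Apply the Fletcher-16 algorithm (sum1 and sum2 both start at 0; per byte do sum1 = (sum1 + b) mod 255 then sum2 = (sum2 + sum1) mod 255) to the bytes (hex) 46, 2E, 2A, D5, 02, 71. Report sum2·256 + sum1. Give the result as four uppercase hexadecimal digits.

Running sums (mod 255):
  after byte 0 (46): sum1=70, sum2=70
  after byte 1 (2E): sum1=116, sum2=186
  after byte 2 (2A): sum1=158, sum2=89
  after byte 3 (D5): sum1=116, sum2=205
  after byte 4 (02): sum1=118, sum2=68
  after byte 5 (71): sum1=231, sum2=44
Checksum = sum2·256 + sum1 = 44·256 + 231 = 11495 = 0x2CE7.

2CE7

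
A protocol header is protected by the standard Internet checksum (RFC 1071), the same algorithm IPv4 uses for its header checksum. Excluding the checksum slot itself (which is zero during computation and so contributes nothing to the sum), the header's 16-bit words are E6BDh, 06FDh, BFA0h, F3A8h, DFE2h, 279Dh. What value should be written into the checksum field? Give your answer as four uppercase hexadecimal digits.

One's-complement addition (fold any carry out of bit 15 back into bit 0):
  0xE6BD + 0x06FD = 0x0EDBA
  0xEDBA + 0xBFA0 = 0x1AD5A → wrap carry → 0xAD5B
  0xAD5B + 0xF3A8 = 0x1A103 → wrap carry → 0xA104
  0xA104 + 0xDFE2 = 0x180E6 → wrap carry → 0x80E7
  0x80E7 + 0x279D = 0x0A884
One's-complement sum = 0xA884.
Checksum = ~0xA884 & 0xFFFF = 0x577B.

577B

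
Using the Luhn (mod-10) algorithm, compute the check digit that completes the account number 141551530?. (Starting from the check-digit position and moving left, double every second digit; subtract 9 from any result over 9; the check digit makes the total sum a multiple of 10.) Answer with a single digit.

1

Partial digits right→left: 0 3 5 1 5 5 1 4 1
Double every second digit counting from the check-digit position (so the 1st, 3rd, 5th, ... of the partial from the right).
  doubled (with −9 where >9): 0 1 1 2 2 → sum 6
  kept as-is: 3 1 5 4 → sum 13
Total = 6 + 13 = 19.
Check digit = (10 − (19 mod 10)) mod 10 = 1.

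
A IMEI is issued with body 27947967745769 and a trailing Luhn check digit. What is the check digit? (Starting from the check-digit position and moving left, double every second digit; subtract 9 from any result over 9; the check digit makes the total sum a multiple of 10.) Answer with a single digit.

9

Partial digits right→left: 9 6 7 5 4 7 7 6 9 7 4 9 7 2
Double every second digit counting from the check-digit position (so the 1st, 3rd, 5th, ... of the partial from the right).
  doubled (with −9 where >9): 9 5 8 5 9 8 5 → sum 49
  kept as-is: 6 5 7 6 7 9 2 → sum 42
Total = 49 + 42 = 91.
Check digit = (10 − (91 mod 10)) mod 10 = 9.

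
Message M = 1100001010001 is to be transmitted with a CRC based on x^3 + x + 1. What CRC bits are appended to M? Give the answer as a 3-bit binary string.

101

Append 3 zeros: 1100001010001000. Divide by 1011 (XOR where the leading bit is 1):
  pos 0: 1100 XOR 1011 = 0111
  pos 1: 1110 XOR 1011 = 0101
  pos 2: 1010 XOR 1011 = 0001
  pos 5: 1101 XOR 1011 = 0110
  pos 6: 1100 XOR 1011 = 0111
  pos 7: 1110 XOR 1011 = 0101
  pos 8: 1010 XOR 1011 = 0001
  pos 11: 1100 XOR 1011 = 0111
  pos 12: 1110 XOR 1011 = 0101
Remainder (last 3 bits) = 101. This is the CRC / FCS.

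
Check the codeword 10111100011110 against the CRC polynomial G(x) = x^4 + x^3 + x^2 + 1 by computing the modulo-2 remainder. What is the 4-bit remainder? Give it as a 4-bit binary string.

Modulo-2 division of 10111100011110 by 11101:
  pos 0: 10111 XOR 11101 = 01010
  pos 1: 10101 XOR 11101 = 01000
  pos 2: 10000 XOR 11101 = 01101
  pos 3: 11010 XOR 11101 = 00111
  pos 5: 11101 XOR 11101 = 00000
Remainder = 1110 (nonzero — an error is detected).

1110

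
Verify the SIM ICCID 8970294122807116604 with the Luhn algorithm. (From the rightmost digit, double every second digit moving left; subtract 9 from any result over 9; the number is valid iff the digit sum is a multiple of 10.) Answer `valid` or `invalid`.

invalid

From the right, keep odd positions and double even positions (subtract 9 from any doubled value over 9):
  doubled (positions 2,4,...): 0 3 2 0 4 2 9 0 9 → sum 29
  kept (positions 1,3,...): 4 6 1 7 8 2 4 2 7 8 → sum 49
Total = 78.
78 mod 10 = 8, so the number is invalid.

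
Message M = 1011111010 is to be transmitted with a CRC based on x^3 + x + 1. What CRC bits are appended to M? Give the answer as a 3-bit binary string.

Append 3 zeros: 1011111010000. Divide by 1011 (XOR where the leading bit is 1):
  pos 0: 1011 XOR 1011 = 0000
  pos 4: 1110 XOR 1011 = 0101
  pos 5: 1011 XOR 1011 = 0000
Remainder (last 3 bits) = 000. This is the CRC / FCS.

000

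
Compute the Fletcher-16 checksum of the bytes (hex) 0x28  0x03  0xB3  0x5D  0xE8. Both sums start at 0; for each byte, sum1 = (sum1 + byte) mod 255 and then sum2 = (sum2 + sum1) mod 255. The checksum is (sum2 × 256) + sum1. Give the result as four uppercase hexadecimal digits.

9325

Running sums (mod 255):
  after byte 0 (0x28): sum1=40, sum2=40
  after byte 1 (0x03): sum1=43, sum2=83
  after byte 2 (0xB3): sum1=222, sum2=50
  after byte 3 (0x5D): sum1=60, sum2=110
  after byte 4 (0xE8): sum1=37, sum2=147
Checksum = sum2·256 + sum1 = 147·256 + 37 = 37669 = 0x9325.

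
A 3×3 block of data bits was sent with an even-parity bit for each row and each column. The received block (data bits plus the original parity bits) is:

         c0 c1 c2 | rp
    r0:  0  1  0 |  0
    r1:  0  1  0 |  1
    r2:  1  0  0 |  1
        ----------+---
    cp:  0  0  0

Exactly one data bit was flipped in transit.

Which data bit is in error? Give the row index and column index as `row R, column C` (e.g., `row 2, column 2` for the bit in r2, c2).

row 0, column 0

Recompute each row's even parity and compare to rp:
  r0: data parity 1, sent rp 0 → mismatch
  r1: data parity 1, sent rp 1 → ok
  r2: data parity 1, sent rp 1 → ok
Recompute each column's even parity and compare to cp:
  c0: data parity 1, sent cp 0 → mismatch
  c1: data parity 0, sent cp 0 → ok
  c2: data parity 0, sent cp 0 → ok
Exactly one row (r0) and one column (c0) fail → the flipped bit is at their intersection.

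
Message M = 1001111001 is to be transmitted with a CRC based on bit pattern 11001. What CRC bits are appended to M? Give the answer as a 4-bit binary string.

Append 4 zeros: 10011110010000. Divide by 11001 (XOR where the leading bit is 1):
  pos 0: 10011 XOR 11001 = 01010
  pos 1: 10101 XOR 11001 = 01100
  pos 2: 11001 XOR 11001 = 00000
  pos 9: 10000 XOR 11001 = 01001
Remainder (last 4 bits) = 1001. This is the CRC / FCS.

1001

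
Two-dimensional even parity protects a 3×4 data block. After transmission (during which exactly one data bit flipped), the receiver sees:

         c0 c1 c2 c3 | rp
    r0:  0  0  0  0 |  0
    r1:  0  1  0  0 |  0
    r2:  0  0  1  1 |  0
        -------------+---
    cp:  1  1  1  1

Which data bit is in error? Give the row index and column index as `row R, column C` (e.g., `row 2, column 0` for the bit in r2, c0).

Recompute each row's even parity and compare to rp:
  r0: data parity 0, sent rp 0 → ok
  r1: data parity 1, sent rp 0 → mismatch
  r2: data parity 0, sent rp 0 → ok
Recompute each column's even parity and compare to cp:
  c0: data parity 0, sent cp 1 → mismatch
  c1: data parity 1, sent cp 1 → ok
  c2: data parity 1, sent cp 1 → ok
  c3: data parity 1, sent cp 1 → ok
Exactly one row (r1) and one column (c0) fail → the flipped bit is at their intersection.

row 1, column 0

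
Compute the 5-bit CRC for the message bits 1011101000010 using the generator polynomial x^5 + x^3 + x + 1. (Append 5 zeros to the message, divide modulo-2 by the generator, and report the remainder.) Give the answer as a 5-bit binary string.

Append 5 zeros: 101110100001000000. Divide by 101011 (XOR where the leading bit is 1):
  pos 0: 101110 XOR 101011 = 000101
  pos 3: 101100 XOR 101011 = 000111
  pos 6: 111001 XOR 101011 = 010010
  pos 7: 100100 XOR 101011 = 001111
  pos 9: 111100 XOR 101011 = 010111
  pos 10: 101110 XOR 101011 = 000101
Remainder (last 5 bits) = 10100. This is the CRC / FCS.

10100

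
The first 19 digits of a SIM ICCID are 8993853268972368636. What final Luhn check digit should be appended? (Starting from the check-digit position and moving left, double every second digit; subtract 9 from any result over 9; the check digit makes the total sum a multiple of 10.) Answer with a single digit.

Partial digits right→left: 6 3 6 8 6 3 2 7 9 8 6 2 3 5 8 3 9 9 8
Double every second digit counting from the check-digit position (so the 1st, 3rd, 5th, ... of the partial from the right).
  doubled (with −9 where >9): 3 3 3 4 9 3 6 7 9 7 → sum 54
  kept as-is: 3 8 3 7 8 2 5 3 9 → sum 48
Total = 54 + 48 = 102.
Check digit = (10 − (102 mod 10)) mod 10 = 8.

8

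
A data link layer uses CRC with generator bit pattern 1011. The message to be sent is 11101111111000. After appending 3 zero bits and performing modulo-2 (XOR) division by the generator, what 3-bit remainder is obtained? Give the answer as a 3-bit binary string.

111

Append 3 zeros: 11101111111000000. Divide by 1011 (XOR where the leading bit is 1):
  pos 0: 1110 XOR 1011 = 0101
  pos 1: 1011 XOR 1011 = 0000
  pos 5: 1111 XOR 1011 = 0100
  pos 6: 1001 XOR 1011 = 0010
  pos 8: 1010 XOR 1011 = 0001
  pos 11: 1000 XOR 1011 = 0011
  pos 13: 1100 XOR 1011 = 0111
Remainder (last 3 bits) = 111. This is the CRC / FCS.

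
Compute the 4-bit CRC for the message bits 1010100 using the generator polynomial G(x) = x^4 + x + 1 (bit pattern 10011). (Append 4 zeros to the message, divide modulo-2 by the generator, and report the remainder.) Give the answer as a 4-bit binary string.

1110

Append 4 zeros: 10101000000. Divide by 10011 (XOR where the leading bit is 1):
  pos 0: 10101 XOR 10011 = 00110
  pos 2: 11000 XOR 10011 = 01011
  pos 3: 10110 XOR 10011 = 00101
  pos 5: 10100 XOR 10011 = 00111
Remainder (last 4 bits) = 1110. This is the CRC / FCS.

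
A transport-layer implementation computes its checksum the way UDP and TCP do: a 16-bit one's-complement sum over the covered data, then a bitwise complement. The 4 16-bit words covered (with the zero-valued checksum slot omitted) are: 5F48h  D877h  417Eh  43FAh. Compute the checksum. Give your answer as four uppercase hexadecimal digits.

42C7

One's-complement addition (fold any carry out of bit 15 back into bit 0):
  0x5F48 + 0xD877 = 0x137BF → wrap carry → 0x37C0
  0x37C0 + 0x417E = 0x0793E
  0x793E + 0x43FA = 0x0BD38
One's-complement sum = 0xBD38.
Checksum = ~0xBD38 & 0xFFFF = 0x42C7.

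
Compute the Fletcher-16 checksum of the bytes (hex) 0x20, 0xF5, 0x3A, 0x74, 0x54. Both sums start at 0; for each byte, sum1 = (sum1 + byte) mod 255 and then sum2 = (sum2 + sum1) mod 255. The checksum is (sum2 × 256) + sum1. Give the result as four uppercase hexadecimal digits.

Running sums (mod 255):
  after byte 0 (0x20): sum1=32, sum2=32
  after byte 1 (0xF5): sum1=22, sum2=54
  after byte 2 (0x3A): sum1=80, sum2=134
  after byte 3 (0x74): sum1=196, sum2=75
  after byte 4 (0x54): sum1=25, sum2=100
Checksum = sum2·256 + sum1 = 100·256 + 25 = 25625 = 0x6419.

6419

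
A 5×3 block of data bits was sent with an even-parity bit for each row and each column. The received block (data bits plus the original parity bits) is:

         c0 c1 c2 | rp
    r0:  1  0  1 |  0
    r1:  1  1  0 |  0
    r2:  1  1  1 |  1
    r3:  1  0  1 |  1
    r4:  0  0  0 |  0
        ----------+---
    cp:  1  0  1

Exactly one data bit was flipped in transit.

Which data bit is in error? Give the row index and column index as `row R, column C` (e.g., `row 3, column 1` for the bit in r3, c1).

Recompute each row's even parity and compare to rp:
  r0: data parity 0, sent rp 0 → ok
  r1: data parity 0, sent rp 0 → ok
  r2: data parity 1, sent rp 1 → ok
  r3: data parity 0, sent rp 1 → mismatch
  r4: data parity 0, sent rp 0 → ok
Recompute each column's even parity and compare to cp:
  c0: data parity 0, sent cp 1 → mismatch
  c1: data parity 0, sent cp 0 → ok
  c2: data parity 1, sent cp 1 → ok
Exactly one row (r3) and one column (c0) fail → the flipped bit is at their intersection.

row 3, column 0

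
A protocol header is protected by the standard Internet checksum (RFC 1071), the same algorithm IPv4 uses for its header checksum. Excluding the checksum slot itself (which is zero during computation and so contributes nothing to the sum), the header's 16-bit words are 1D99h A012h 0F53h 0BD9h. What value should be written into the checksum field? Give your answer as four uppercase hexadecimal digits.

One's-complement addition (fold any carry out of bit 15 back into bit 0):
  0x1D99 + 0xA012 = 0x0BDAB
  0xBDAB + 0x0F53 = 0x0CCFE
  0xCCFE + 0x0BD9 = 0x0D8D7
One's-complement sum = 0xD8D7.
Checksum = ~0xD8D7 & 0xFFFF = 0x2728.

2728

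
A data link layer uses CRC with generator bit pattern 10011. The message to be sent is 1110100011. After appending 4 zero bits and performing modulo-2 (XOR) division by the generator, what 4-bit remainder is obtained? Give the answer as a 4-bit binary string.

Append 4 zeros: 11101000110000. Divide by 10011 (XOR where the leading bit is 1):
  pos 0: 11101 XOR 10011 = 01110
  pos 1: 11100 XOR 10011 = 01111
  pos 2: 11110 XOR 10011 = 01101
  pos 3: 11010 XOR 10011 = 01001
  pos 4: 10011 XOR 10011 = 00000
  pos 9: 10000 XOR 10011 = 00011
Remainder (last 4 bits) = 0011. This is the CRC / FCS.

0011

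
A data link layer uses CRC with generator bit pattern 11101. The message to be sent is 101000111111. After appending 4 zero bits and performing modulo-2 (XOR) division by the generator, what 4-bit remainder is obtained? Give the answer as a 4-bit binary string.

Append 4 zeros: 1010001111110000. Divide by 11101 (XOR where the leading bit is 1):
  pos 0: 10100 XOR 11101 = 01001
  pos 1: 10010 XOR 11101 = 01111
  pos 2: 11111 XOR 11101 = 00010
  pos 5: 10111 XOR 11101 = 01010
  pos 6: 10101 XOR 11101 = 01000
  pos 7: 10001 XOR 11101 = 01100
  pos 8: 11000 XOR 11101 = 00101
  pos 10: 10100 XOR 11101 = 01001
  pos 11: 10010 XOR 11101 = 01111
Remainder (last 4 bits) = 1111. This is the CRC / FCS.

1111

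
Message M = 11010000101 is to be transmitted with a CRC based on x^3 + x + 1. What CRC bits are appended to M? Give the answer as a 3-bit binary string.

101

Append 3 zeros: 11010000101000. Divide by 1011 (XOR where the leading bit is 1):
  pos 0: 1101 XOR 1011 = 0110
  pos 1: 1100 XOR 1011 = 0111
  pos 2: 1110 XOR 1011 = 0101
  pos 3: 1010 XOR 1011 = 0001
  pos 6: 1010 XOR 1011 = 0001
  pos 9: 1100 XOR 1011 = 0111
  pos 10: 1110 XOR 1011 = 0101
Remainder (last 3 bits) = 101. This is the CRC / FCS.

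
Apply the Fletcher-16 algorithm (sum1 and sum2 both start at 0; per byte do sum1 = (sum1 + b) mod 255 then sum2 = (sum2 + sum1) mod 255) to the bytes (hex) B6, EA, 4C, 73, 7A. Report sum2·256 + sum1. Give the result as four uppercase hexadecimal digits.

83DB

Running sums (mod 255):
  after byte 0 (B6): sum1=182, sum2=182
  after byte 1 (EA): sum1=161, sum2=88
  after byte 2 (4C): sum1=237, sum2=70
  after byte 3 (73): sum1=97, sum2=167
  after byte 4 (7A): sum1=219, sum2=131
Checksum = sum2·256 + sum1 = 131·256 + 219 = 33755 = 0x83DB.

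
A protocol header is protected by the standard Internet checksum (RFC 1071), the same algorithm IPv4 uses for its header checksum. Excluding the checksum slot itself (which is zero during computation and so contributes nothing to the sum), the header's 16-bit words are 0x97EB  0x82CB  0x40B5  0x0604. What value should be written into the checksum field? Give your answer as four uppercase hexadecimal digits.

One's-complement addition (fold any carry out of bit 15 back into bit 0):
  0x97EB + 0x82CB = 0x11AB6 → wrap carry → 0x1AB7
  0x1AB7 + 0x40B5 = 0x05B6C
  0x5B6C + 0x0604 = 0x06170
One's-complement sum = 0x6170.
Checksum = ~0x6170 & 0xFFFF = 0x9E8F.

9E8F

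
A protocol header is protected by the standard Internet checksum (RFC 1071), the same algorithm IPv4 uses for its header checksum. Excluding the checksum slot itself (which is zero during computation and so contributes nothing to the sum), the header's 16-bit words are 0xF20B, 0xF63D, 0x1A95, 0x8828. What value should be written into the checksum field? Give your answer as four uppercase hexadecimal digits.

74F8

One's-complement addition (fold any carry out of bit 15 back into bit 0):
  0xF20B + 0xF63D = 0x1E848 → wrap carry → 0xE849
  0xE849 + 0x1A95 = 0x102DE → wrap carry → 0x02DF
  0x02DF + 0x8828 = 0x08B07
One's-complement sum = 0x8B07.
Checksum = ~0x8B07 & 0xFFFF = 0x74F8.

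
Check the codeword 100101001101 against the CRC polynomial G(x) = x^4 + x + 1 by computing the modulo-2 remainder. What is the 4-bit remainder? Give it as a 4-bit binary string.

1010

Modulo-2 division of 100101001101 by 10011:
  pos 0: 10010 XOR 10011 = 00001
  pos 4: 11001 XOR 10011 = 01010
  pos 5: 10101 XOR 10011 = 00110
  pos 7: 11001 XOR 10011 = 01010
Remainder = 1010 (nonzero — an error is detected).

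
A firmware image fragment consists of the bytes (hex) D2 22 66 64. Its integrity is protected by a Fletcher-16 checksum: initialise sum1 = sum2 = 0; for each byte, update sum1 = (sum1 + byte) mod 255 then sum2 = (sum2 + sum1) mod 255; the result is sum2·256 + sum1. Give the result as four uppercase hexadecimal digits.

E2BF

Running sums (mod 255):
  after byte 0 (D2): sum1=210, sum2=210
  after byte 1 (22): sum1=244, sum2=199
  after byte 2 (66): sum1=91, sum2=35
  after byte 3 (64): sum1=191, sum2=226
Checksum = sum2·256 + sum1 = 226·256 + 191 = 58047 = 0xE2BF.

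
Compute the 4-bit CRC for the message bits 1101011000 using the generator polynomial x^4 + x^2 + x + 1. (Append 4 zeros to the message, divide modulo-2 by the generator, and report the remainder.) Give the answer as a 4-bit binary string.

Append 4 zeros: 11010110000000. Divide by 10111 (XOR where the leading bit is 1):
  pos 0: 11010 XOR 10111 = 01101
  pos 1: 11011 XOR 10111 = 01100
  pos 2: 11001 XOR 10111 = 01110
  pos 3: 11100 XOR 10111 = 01011
  pos 4: 10110 XOR 10111 = 00001
  pos 8: 10000 XOR 10111 = 00111
Remainder (last 4 bits) = 1110. This is the CRC / FCS.

1110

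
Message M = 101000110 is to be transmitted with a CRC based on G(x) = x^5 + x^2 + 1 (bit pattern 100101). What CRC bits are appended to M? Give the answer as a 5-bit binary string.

Append 5 zeros: 10100011000000. Divide by 100101 (XOR where the leading bit is 1):
  pos 0: 101000 XOR 100101 = 001101
  pos 2: 110111 XOR 100101 = 010010
  pos 3: 100100 XOR 100101 = 000001
  pos 8: 100000 XOR 100101 = 000101
Remainder (last 5 bits) = 00101. This is the CRC / FCS.

00101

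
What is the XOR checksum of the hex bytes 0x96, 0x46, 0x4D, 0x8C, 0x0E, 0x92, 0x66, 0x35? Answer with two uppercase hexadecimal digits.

DE

XOR the bytes together:
  start with 0x96
  0x96 ⊕ 0x46 = 0xD0
  0xD0 ⊕ 0x4D = 0x9D
  0x9D ⊕ 0x8C = 0x11
  0x11 ⊕ 0x0E = 0x1F
  0x1F ⊕ 0x92 = 0x8D
  0x8D ⊕ 0x66 = 0xEB
  0xEB ⊕ 0x35 = 0xDE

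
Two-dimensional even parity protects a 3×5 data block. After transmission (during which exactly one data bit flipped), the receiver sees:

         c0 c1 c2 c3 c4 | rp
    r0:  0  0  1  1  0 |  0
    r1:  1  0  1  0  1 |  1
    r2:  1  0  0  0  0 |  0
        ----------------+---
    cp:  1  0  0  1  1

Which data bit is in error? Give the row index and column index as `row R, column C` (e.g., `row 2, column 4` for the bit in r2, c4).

row 2, column 0

Recompute each row's even parity and compare to rp:
  r0: data parity 0, sent rp 0 → ok
  r1: data parity 1, sent rp 1 → ok
  r2: data parity 1, sent rp 0 → mismatch
Recompute each column's even parity and compare to cp:
  c0: data parity 0, sent cp 1 → mismatch
  c1: data parity 0, sent cp 0 → ok
  c2: data parity 0, sent cp 0 → ok
  c3: data parity 1, sent cp 1 → ok
  c4: data parity 1, sent cp 1 → ok
Exactly one row (r2) and one column (c0) fail → the flipped bit is at their intersection.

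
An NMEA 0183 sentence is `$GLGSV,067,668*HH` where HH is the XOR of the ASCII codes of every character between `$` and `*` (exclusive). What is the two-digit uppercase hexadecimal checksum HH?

40

XOR the ASCII codes of the payload characters:
  'G' = 0x47 → acc = 0x47
  'L' = 0x4C → acc = 0x0B
  'G' = 0x47 → acc = 0x4C
  'S' = 0x53 → acc = 0x1F
  'V' = 0x56 → acc = 0x49
  ',' = 0x2C → acc = 0x65
  '0' = 0x30 → acc = 0x55
  '6' = 0x36 → acc = 0x63
  '7' = 0x37 → acc = 0x54
  ',' = 0x2C → acc = 0x78
  '6' = 0x36 → acc = 0x4E
  '6' = 0x36 → acc = 0x78
  '8' = 0x38 → acc = 0x40
Checksum = 0x40.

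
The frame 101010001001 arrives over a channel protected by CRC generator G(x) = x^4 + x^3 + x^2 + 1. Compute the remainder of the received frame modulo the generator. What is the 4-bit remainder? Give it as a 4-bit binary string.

0001

Modulo-2 division of 101010001001 by 11101:
  pos 0: 10101 XOR 11101 = 01000
  pos 1: 10000 XOR 11101 = 01101
  pos 2: 11010 XOR 11101 = 00111
  pos 4: 11101 XOR 11101 = 00000
Remainder = 0001 (nonzero — an error is detected).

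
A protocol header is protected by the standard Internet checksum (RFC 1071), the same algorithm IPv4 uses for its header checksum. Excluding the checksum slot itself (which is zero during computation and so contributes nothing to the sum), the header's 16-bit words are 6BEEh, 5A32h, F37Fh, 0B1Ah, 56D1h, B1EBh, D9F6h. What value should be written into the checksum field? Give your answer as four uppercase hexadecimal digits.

One's-complement addition (fold any carry out of bit 15 back into bit 0):
  0x6BEE + 0x5A32 = 0x0C620
  0xC620 + 0xF37F = 0x1B99F → wrap carry → 0xB9A0
  0xB9A0 + 0x0B1A = 0x0C4BA
  0xC4BA + 0x56D1 = 0x11B8B → wrap carry → 0x1B8C
  0x1B8C + 0xB1EB = 0x0CD77
  0xCD77 + 0xD9F6 = 0x1A76D → wrap carry → 0xA76E
One's-complement sum = 0xA76E.
Checksum = ~0xA76E & 0xFFFF = 0x5891.

5891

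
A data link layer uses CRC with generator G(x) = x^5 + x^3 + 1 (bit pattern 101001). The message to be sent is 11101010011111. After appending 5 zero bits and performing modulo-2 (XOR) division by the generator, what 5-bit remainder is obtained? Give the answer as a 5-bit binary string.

Append 5 zeros: 1110101001111100000. Divide by 101001 (XOR where the leading bit is 1):
  pos 0: 111010 XOR 101001 = 010011
  pos 1: 100111 XOR 101001 = 001110
  pos 3: 111000 XOR 101001 = 010001
  pos 4: 100011 XOR 101001 = 001010
  pos 6: 101011 XOR 101001 = 000010
  pos 10: 101100 XOR 101001 = 000101
  pos 13: 101000 XOR 101001 = 000001
Remainder (last 5 bits) = 00001. This is the CRC / FCS.

00001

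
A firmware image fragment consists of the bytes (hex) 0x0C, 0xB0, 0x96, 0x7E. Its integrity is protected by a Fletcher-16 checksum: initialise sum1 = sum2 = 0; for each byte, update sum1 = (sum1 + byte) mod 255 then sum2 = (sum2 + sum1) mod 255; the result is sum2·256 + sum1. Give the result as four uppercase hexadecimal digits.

Running sums (mod 255):
  after byte 0 (0x0C): sum1=12, sum2=12
  after byte 1 (0xB0): sum1=188, sum2=200
  after byte 2 (0x96): sum1=83, sum2=28
  after byte 3 (0x7E): sum1=209, sum2=237
Checksum = sum2·256 + sum1 = 237·256 + 209 = 60881 = 0xEDD1.

EDD1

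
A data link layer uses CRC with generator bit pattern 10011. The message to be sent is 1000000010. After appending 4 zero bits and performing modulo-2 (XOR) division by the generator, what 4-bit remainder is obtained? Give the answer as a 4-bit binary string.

Append 4 zeros: 10000000100000. Divide by 10011 (XOR where the leading bit is 1):
  pos 0: 10000 XOR 10011 = 00011
  pos 3: 11000 XOR 10011 = 01011
  pos 4: 10111 XOR 10011 = 00100
  pos 6: 10000 XOR 10011 = 00011
  pos 9: 11000 XOR 10011 = 01011
Remainder (last 4 bits) = 1011. This is the CRC / FCS.

1011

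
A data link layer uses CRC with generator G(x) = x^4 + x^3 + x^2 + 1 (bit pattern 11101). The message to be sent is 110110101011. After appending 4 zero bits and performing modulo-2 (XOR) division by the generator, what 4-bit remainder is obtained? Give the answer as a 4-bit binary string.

Append 4 zeros: 1101101010110000. Divide by 11101 (XOR where the leading bit is 1):
  pos 0: 11011 XOR 11101 = 00110
  pos 2: 11001 XOR 11101 = 00100
  pos 4: 10001 XOR 11101 = 01100
  pos 5: 11000 XOR 11101 = 00101
  pos 7: 10111 XOR 11101 = 01010
  pos 8: 10100 XOR 11101 = 01001
  pos 9: 10010 XOR 11101 = 01111
  pos 10: 11110 XOR 11101 = 00011
Remainder (last 4 bits) = 0110. This is the CRC / FCS.

0110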